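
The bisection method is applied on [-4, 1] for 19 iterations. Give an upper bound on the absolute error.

Bisection error bound: |error| ≤ (b-a)/2^n
|error| ≤ (1 - (-4))/2^19 = 5/2^19
|error| ≤ 0.0000095367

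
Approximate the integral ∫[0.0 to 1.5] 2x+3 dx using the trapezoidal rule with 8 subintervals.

f(x) = 2x+3
a = 0.0, b = 1.5, n = 8
h = (b - a)/n = 0.187500

Trapezoidal rule: (h/2)[f(x₀) + 2f(x₁) + 2f(x₂) + ... + f(xₙ)]

x_0 = 0.0000, f(x_0) = 3.000000, coefficient = 1
x_1 = 0.1875, f(x_1) = 3.375000, coefficient = 2
x_2 = 0.3750, f(x_2) = 3.750000, coefficient = 2
x_3 = 0.5625, f(x_3) = 4.125000, coefficient = 2
x_4 = 0.7500, f(x_4) = 4.500000, coefficient = 2
x_5 = 0.9375, f(x_5) = 4.875000, coefficient = 2
x_6 = 1.1250, f(x_6) = 5.250000, coefficient = 2
x_7 = 1.3125, f(x_7) = 5.625000, coefficient = 2
x_8 = 1.5000, f(x_8) = 6.000000, coefficient = 1

I ≈ (0.187500/2) × 72.000000 = 6.750000
Exact value: 6.750000
Error: 0.000000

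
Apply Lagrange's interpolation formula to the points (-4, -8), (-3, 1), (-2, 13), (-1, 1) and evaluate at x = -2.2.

Lagrange interpolation formula:
P(x) = Σ yᵢ × Lᵢ(x)
where Lᵢ(x) = Π_{j≠i} (x - xⱼ)/(xᵢ - xⱼ)

L_0(-2.2) = (-2.2 - (-3))/(-4 - (-3)) × (-2.2 - (-2))/(-4 - (-2)) × (-2.2 - (-1))/(-4 - (-1)) = -0.032000
L_1(-2.2) = (-2.2 - (-4))/(-3 - (-4)) × (-2.2 - (-2))/(-3 - (-2)) × (-2.2 - (-1))/(-3 - (-1)) = 0.216000
L_2(-2.2) = (-2.2 - (-4))/(-2 - (-4)) × (-2.2 - (-3))/(-2 - (-3)) × (-2.2 - (-1))/(-2 - (-1)) = 0.864000
L_3(-2.2) = (-2.2 - (-4))/(-1 - (-4)) × (-2.2 - (-3))/(-1 - (-3)) × (-2.2 - (-2))/(-1 - (-2)) = -0.048000

P(-2.2) = (-8)×L_0(-2.2) + 1×L_1(-2.2) + 13×L_2(-2.2) + 1×L_3(-2.2)
P(-2.2) = 11.656000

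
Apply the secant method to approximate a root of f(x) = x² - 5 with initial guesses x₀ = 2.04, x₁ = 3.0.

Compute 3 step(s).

f(x) = x² - 5
x₀ = 2.04, x₁ = 3.0

Secant formula: x_{n+1} = x_n - f(x_n)(x_n - x_{n-1})/(f(x_n) - f(x_{n-1}))

Iteration 1:
  f(2.040000) = -0.838400
  f(3.000000) = 4.000000
  x_2 = 3.000000 - 4.000000×(3.000000 - 2.040000)/(4.000000 - (-0.838400))
       = 2.206349
Iteration 2:
  f(3.000000) = 4.000000
  f(2.206349) = -0.132023
  x_3 = 2.206349 - (-0.132023)×(2.206349 - 3.000000)/(-0.132023 - 4.000000)
       = 2.231707
Iteration 3:
  f(2.206349) = -0.132023
  f(2.231707) = -0.019482
  x_4 = 2.231707 - (-0.019482)×(2.231707 - 2.206349)/(-0.019482 - (-0.132023))
       = 2.236097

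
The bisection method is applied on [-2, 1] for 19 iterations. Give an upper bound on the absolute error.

Bisection error bound: |error| ≤ (b-a)/2^n
|error| ≤ (1 - (-2))/2^19 = 3/2^19
|error| ≤ 0.0000057220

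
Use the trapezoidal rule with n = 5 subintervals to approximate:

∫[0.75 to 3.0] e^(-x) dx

f(x) = e^(-x)
a = 0.75, b = 3.0, n = 5
h = (b - a)/n = 0.450000

Trapezoidal rule: (h/2)[f(x₀) + 2f(x₁) + 2f(x₂) + ... + f(xₙ)]

x_0 = 0.7500, f(x_0) = 0.472367, coefficient = 1
x_1 = 1.2000, f(x_1) = 0.301194, coefficient = 2
x_2 = 1.6500, f(x_2) = 0.192050, coefficient = 2
x_3 = 2.1000, f(x_3) = 0.122456, coefficient = 2
x_4 = 2.5500, f(x_4) = 0.078082, coefficient = 2
x_5 = 3.0000, f(x_5) = 0.049787, coefficient = 1

I ≈ (0.450000/2) × 1.909718 = 0.429687
Exact value: 0.422579
Error: 0.007107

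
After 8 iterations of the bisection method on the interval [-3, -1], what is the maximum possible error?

Bisection error bound: |error| ≤ (b-a)/2^n
|error| ≤ (-1 - (-3))/2^8 = 2/2^8
|error| ≤ 0.0078125000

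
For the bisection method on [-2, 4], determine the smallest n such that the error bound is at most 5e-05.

We need (b-a)/2^n ≤ 5e-05
(4 - (-2))/2^n ≤ 5e-05
6/2^n ≤ 5e-05
2^n ≥ 120000
n ≥ log₂(120000) = 16.87
n ≥ 17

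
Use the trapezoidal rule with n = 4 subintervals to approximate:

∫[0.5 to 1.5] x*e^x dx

f(x) = x*e^x
a = 0.5, b = 1.5, n = 4
h = (b - a)/n = 0.250000

Trapezoidal rule: (h/2)[f(x₀) + 2f(x₁) + 2f(x₂) + ... + f(xₙ)]

x_0 = 0.5000, f(x_0) = 0.824361, coefficient = 1
x_1 = 0.7500, f(x_1) = 1.587750, coefficient = 2
x_2 = 1.0000, f(x_2) = 2.718282, coefficient = 2
x_3 = 1.2500, f(x_3) = 4.362929, coefficient = 2
x_4 = 1.5000, f(x_4) = 6.722534, coefficient = 1

I ≈ (0.250000/2) × 24.884815 = 3.110602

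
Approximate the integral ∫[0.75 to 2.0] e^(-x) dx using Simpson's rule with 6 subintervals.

f(x) = e^(-x)
a = 0.75, b = 2.0, n = 6
h = (b - a)/n = 0.208333

Simpson's rule: (h/3)[f(x₀) + 4f(x₁) + 2f(x₂) + ... + f(xₙ)]

x_0 = 0.7500, f(x_0) = 0.472367, coefficient = 1
x_1 = 0.9583, f(x_1) = 0.383532, coefficient = 4
x_2 = 1.1667, f(x_2) = 0.311403, coefficient = 2
x_3 = 1.3750, f(x_3) = 0.252840, coefficient = 4
x_4 = 1.5833, f(x_4) = 0.205290, coefficient = 2
x_5 = 1.7917, f(x_5) = 0.166682, coefficient = 4
x_6 = 2.0000, f(x_6) = 0.135335, coefficient = 1

I ≈ (0.208333/3) × 4.853301 = 0.337035
Exact value: 0.337031
Error: 0.000004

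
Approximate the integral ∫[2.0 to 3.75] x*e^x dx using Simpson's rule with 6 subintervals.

f(x) = x*e^x
a = 2.0, b = 3.75, n = 6
h = (b - a)/n = 0.291667

Simpson's rule: (h/3)[f(x₀) + 4f(x₁) + 2f(x₂) + ... + f(xₙ)]

x_0 = 2.0000, f(x_0) = 14.778112, coefficient = 1
x_1 = 2.2917, f(x_1) = 22.667814, coefficient = 4
x_2 = 2.5833, f(x_2) = 34.206439, coefficient = 2
x_3 = 2.8750, f(x_3) = 50.960594, coefficient = 4
x_4 = 3.1667, f(x_4) = 75.139484, coefficient = 2
x_5 = 3.4583, f(x_5) = 109.850474, coefficient = 4
x_6 = 3.7500, f(x_6) = 159.454058, coefficient = 1

I ≈ (0.291667/3) × 1126.839542 = 109.553844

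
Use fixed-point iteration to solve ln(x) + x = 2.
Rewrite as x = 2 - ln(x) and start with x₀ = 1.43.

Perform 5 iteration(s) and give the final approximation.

Equation: ln(x) + x = 2
Fixed-point form: x = 2 - ln(x)
x₀ = 1.43

x_1 = g(1.430000) = 1.642326
x_2 = g(1.642326) = 1.503887
x_3 = g(1.503887) = 1.591947
x_4 = g(1.591947) = 1.535042
x_5 = g(1.535042) = 1.571442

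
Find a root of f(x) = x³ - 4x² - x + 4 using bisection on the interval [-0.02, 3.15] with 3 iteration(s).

f(x) = x³ - 4x² - x + 4
Initial interval: [-0.02, 3.15]

Iteration 1:
  c_1 = (-0.020000 + 3.150000)/2 = 1.565000
  f(c_1) = f(1.565000) = -3.528863
  f(a) × f(c) < 0, new interval: [-0.020000, 1.565000]
Iteration 2:
  c_2 = (-0.020000 + 1.565000)/2 = 0.772500
  f(c_2) = f(0.772500) = 1.301469
  f(a) × f(c) ≥ 0, new interval: [0.772500, 1.565000]
Iteration 3:
  c_3 = (0.772500 + 1.565000)/2 = 1.168750
  f(c_3) = f(1.168750) = -1.036171
  f(a) × f(c) < 0, new interval: [0.772500, 1.168750]

After 3 iteration(s), the approximation is c_3 = 1.168750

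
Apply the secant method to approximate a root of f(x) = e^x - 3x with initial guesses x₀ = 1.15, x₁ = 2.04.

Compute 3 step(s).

f(x) = e^x - 3x
x₀ = 1.15, x₁ = 2.04

Secant formula: x_{n+1} = x_n - f(x_n)(x_n - x_{n-1})/(f(x_n) - f(x_{n-1}))

Iteration 1:
  f(1.150000) = -0.291807
  f(2.040000) = 1.570609
  x_2 = 2.040000 - 1.570609×(2.040000 - 1.150000)/(1.570609 - (-0.291807))
       = 1.289447
Iteration 2:
  f(2.040000) = 1.570609
  f(1.289447) = -0.237563
  x_3 = 1.289447 - (-0.237563)×(1.289447 - 2.040000)/(-0.237563 - 1.570609)
       = 1.388057
Iteration 3:
  f(1.289447) = -0.237563
  f(1.388057) = -0.157114
  x_4 = 1.388057 - (-0.157114)×(1.388057 - 1.289447)/(-0.157114 - (-0.237563))
       = 1.580640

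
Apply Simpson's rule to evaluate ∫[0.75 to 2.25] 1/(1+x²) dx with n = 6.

f(x) = 1/(1+x²)
a = 0.75, b = 2.25, n = 6
h = (b - a)/n = 0.250000

Simpson's rule: (h/3)[f(x₀) + 4f(x₁) + 2f(x₂) + ... + f(xₙ)]

x_0 = 0.7500, f(x_0) = 0.640000, coefficient = 1
x_1 = 1.0000, f(x_1) = 0.500000, coefficient = 4
x_2 = 1.2500, f(x_2) = 0.390244, coefficient = 2
x_3 = 1.5000, f(x_3) = 0.307692, coefficient = 4
x_4 = 1.7500, f(x_4) = 0.246154, coefficient = 2
x_5 = 2.0000, f(x_5) = 0.200000, coefficient = 4
x_6 = 2.2500, f(x_6) = 0.164948, coefficient = 1

I ≈ (0.250000/3) × 6.108513 = 0.509043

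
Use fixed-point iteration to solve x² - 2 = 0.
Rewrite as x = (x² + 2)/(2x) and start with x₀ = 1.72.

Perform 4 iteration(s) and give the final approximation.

Equation: x² - 2 = 0
Fixed-point form: x = (x² + 2)/(2x)
x₀ = 1.72

x_1 = g(1.720000) = 1.441395
x_2 = g(1.441395) = 1.414470
x_3 = g(1.414470) = 1.414214
x_4 = g(1.414214) = 1.414214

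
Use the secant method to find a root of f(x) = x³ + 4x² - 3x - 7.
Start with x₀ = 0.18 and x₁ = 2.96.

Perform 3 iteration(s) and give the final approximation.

f(x) = x³ + 4x² - 3x - 7
x₀ = 0.18, x₁ = 2.96

Secant formula: x_{n+1} = x_n - f(x_n)(x_n - x_{n-1})/(f(x_n) - f(x_{n-1}))

Iteration 1:
  f(0.180000) = -7.404568
  f(2.960000) = 45.100736
  x_2 = 2.960000 - 45.100736×(2.960000 - 0.180000)/(45.100736 - (-7.404568))
       = 0.572050
Iteration 2:
  f(2.960000) = 45.100736
  f(0.572050) = -7.219987
  x_3 = 0.572050 - (-7.219987)×(0.572050 - 2.960000)/(-7.219987 - 45.100736)
       = 0.901575
Iteration 3:
  f(0.572050) = -7.219987
  f(0.901575) = -5.720544
  x_4 = 0.901575 - (-5.720544)×(0.901575 - 0.572050)/(-5.720544 - (-7.219987))
       = 2.158748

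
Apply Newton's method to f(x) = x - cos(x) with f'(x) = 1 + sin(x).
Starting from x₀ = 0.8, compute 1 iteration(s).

f(x) = x - cos(x)
f'(x) = 1 + sin(x)
x₀ = 0.8

Newton-Raphson formula: x_{n+1} = x_n - f(x_n)/f'(x_n)

Iteration 1:
  f(0.800000) = 0.103293
  f'(0.800000) = 1.717356
  x_1 = 0.800000 - 0.103293/1.717356 = 0.739853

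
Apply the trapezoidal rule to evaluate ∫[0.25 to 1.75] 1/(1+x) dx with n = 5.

f(x) = 1/(1+x)
a = 0.25, b = 1.75, n = 5
h = (b - a)/n = 0.300000

Trapezoidal rule: (h/2)[f(x₀) + 2f(x₁) + 2f(x₂) + ... + f(xₙ)]

x_0 = 0.2500, f(x_0) = 0.800000, coefficient = 1
x_1 = 0.5500, f(x_1) = 0.645161, coefficient = 2
x_2 = 0.8500, f(x_2) = 0.540541, coefficient = 2
x_3 = 1.1500, f(x_3) = 0.465116, coefficient = 2
x_4 = 1.4500, f(x_4) = 0.408163, coefficient = 2
x_5 = 1.7500, f(x_5) = 0.363636, coefficient = 1

I ≈ (0.300000/2) × 5.281599 = 0.792240
Exact value: 0.788457
Error: 0.003783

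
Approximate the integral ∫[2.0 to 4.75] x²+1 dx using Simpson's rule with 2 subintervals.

f(x) = x²+1
a = 2.0, b = 4.75, n = 2
h = (b - a)/n = 1.375000

Simpson's rule: (h/3)[f(x₀) + 4f(x₁) + 2f(x₂) + ... + f(xₙ)]

x_0 = 2.0000, f(x_0) = 5.000000, coefficient = 1
x_1 = 3.3750, f(x_1) = 12.390625, coefficient = 4
x_2 = 4.7500, f(x_2) = 23.562500, coefficient = 1

I ≈ (1.375000/3) × 78.125000 = 35.807292
Exact value: 35.807292
Error: 0.000000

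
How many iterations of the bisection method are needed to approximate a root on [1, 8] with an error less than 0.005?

We need (b-a)/2^n ≤ 0.005
(8 - 1)/2^n ≤ 0.005
7/2^n ≤ 0.005
2^n ≥ 1400
n ≥ log₂(1400) = 10.45
n ≥ 11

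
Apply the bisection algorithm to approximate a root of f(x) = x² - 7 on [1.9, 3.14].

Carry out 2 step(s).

f(x) = x² - 7
Initial interval: [1.9, 3.14]

Iteration 1:
  c_1 = (1.900000 + 3.140000)/2 = 2.520000
  f(c_1) = f(2.520000) = -0.649600
  f(a) × f(c) ≥ 0, new interval: [2.520000, 3.140000]
Iteration 2:
  c_2 = (2.520000 + 3.140000)/2 = 2.830000
  f(c_2) = f(2.830000) = 1.008900
  f(a) × f(c) < 0, new interval: [2.520000, 2.830000]

After 2 iteration(s), the approximation is c_2 = 2.830000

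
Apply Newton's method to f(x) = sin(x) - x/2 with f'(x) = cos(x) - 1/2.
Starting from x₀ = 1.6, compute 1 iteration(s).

f(x) = sin(x) - x/2
f'(x) = cos(x) - 1/2
x₀ = 1.6

Newton-Raphson formula: x_{n+1} = x_n - f(x_n)/f'(x_n)

Iteration 1:
  f(1.600000) = 0.199574
  f'(1.600000) = -0.529200
  x_1 = 1.600000 - 0.199574/(-0.529200) = 1.977124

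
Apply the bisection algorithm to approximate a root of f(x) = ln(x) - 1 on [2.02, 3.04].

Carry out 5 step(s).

f(x) = ln(x) - 1
Initial interval: [2.02, 3.04]

Iteration 1:
  c_1 = (2.020000 + 3.040000)/2 = 2.530000
  f(c_1) = f(2.530000) = -0.071781
  f(a) × f(c) ≥ 0, new interval: [2.530000, 3.040000]
Iteration 2:
  c_2 = (2.530000 + 3.040000)/2 = 2.785000
  f(c_2) = f(2.785000) = 0.024248
  f(a) × f(c) < 0, new interval: [2.530000, 2.785000]
Iteration 3:
  c_3 = (2.530000 + 2.785000)/2 = 2.657500
  f(c_3) = f(2.657500) = -0.022614
  f(a) × f(c) ≥ 0, new interval: [2.657500, 2.785000]
Iteration 4:
  c_4 = (2.657500 + 2.785000)/2 = 2.721250
  f(c_4) = f(2.721250) = 0.001091
  f(a) × f(c) < 0, new interval: [2.657500, 2.721250]
Iteration 5:
  c_5 = (2.657500 + 2.721250)/2 = 2.689375
  f(c_5) = f(2.689375) = -0.010691
  f(a) × f(c) ≥ 0, new interval: [2.689375, 2.721250]

After 5 iteration(s), the approximation is c_5 = 2.689375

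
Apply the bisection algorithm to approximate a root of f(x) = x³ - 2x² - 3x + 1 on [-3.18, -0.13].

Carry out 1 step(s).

f(x) = x³ - 2x² - 3x + 1
Initial interval: [-3.18, -0.13]

Iteration 1:
  c_1 = (-3.180000 + (-0.130000))/2 = -1.655000
  f(c_1) = f(-1.655000) = -4.046136
  f(a) × f(c) ≥ 0, new interval: [-1.655000, -0.130000]

After 1 iteration(s), the approximation is c_1 = -1.655000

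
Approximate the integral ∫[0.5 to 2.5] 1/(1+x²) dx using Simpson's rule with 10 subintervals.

f(x) = 1/(1+x²)
a = 0.5, b = 2.5, n = 10
h = (b - a)/n = 0.200000

Simpson's rule: (h/3)[f(x₀) + 4f(x₁) + 2f(x₂) + ... + f(xₙ)]

x_0 = 0.5000, f(x_0) = 0.800000, coefficient = 1
x_1 = 0.7000, f(x_1) = 0.671141, coefficient = 4
x_2 = 0.9000, f(x_2) = 0.552486, coefficient = 2
x_3 = 1.1000, f(x_3) = 0.452489, coefficient = 4
x_4 = 1.3000, f(x_4) = 0.371747, coefficient = 2
x_5 = 1.5000, f(x_5) = 0.307692, coefficient = 4
x_6 = 1.7000, f(x_6) = 0.257069, coefficient = 2
x_7 = 1.9000, f(x_7) = 0.216920, coefficient = 4
x_8 = 2.1000, f(x_8) = 0.184843, coefficient = 2
x_9 = 2.3000, f(x_9) = 0.158983, coefficient = 4
x_10 = 2.5000, f(x_10) = 0.137931, coefficient = 1

I ≈ (0.200000/3) × 10.899119 = 0.726608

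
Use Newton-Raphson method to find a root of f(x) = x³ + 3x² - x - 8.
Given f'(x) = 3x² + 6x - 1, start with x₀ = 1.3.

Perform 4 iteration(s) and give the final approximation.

f(x) = x³ + 3x² - x - 8
f'(x) = 3x² + 6x - 1
x₀ = 1.3

Newton-Raphson formula: x_{n+1} = x_n - f(x_n)/f'(x_n)

Iteration 1:
  f(1.300000) = -2.033000
  f'(1.300000) = 11.870000
  x_1 = 1.300000 - (-2.033000)/11.870000 = 1.471272
Iteration 2:
  f(1.471272) = 0.207430
  f'(1.471272) = 14.321558
  x_2 = 1.471272 - 0.207430/14.321558 = 1.456788
Iteration 3:
  f(1.456788) = 0.001552
  f'(1.456788) = 14.107427
  x_3 = 1.456788 - 0.001552/14.107427 = 1.456678
Iteration 4:
  f(1.456678) = 0.000000
  f'(1.456678) = 14.105806
  x_4 = 1.456678 - 0.000000/14.105806 = 1.456678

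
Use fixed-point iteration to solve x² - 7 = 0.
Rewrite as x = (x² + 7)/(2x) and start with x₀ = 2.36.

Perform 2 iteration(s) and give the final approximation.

Equation: x² - 7 = 0
Fixed-point form: x = (x² + 7)/(2x)
x₀ = 2.36

x_1 = g(2.360000) = 2.663051
x_2 = g(2.663051) = 2.645808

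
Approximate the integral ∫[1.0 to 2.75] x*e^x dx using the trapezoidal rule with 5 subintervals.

f(x) = x*e^x
a = 1.0, b = 2.75, n = 5
h = (b - a)/n = 0.350000

Trapezoidal rule: (h/2)[f(x₀) + 2f(x₁) + 2f(x₂) + ... + f(xₙ)]

x_0 = 1.0000, f(x_0) = 2.718282, coefficient = 1
x_1 = 1.3500, f(x_1) = 5.207524, coefficient = 2
x_2 = 1.7000, f(x_2) = 9.305711, coefficient = 2
x_3 = 2.0500, f(x_3) = 15.924197, coefficient = 2
x_4 = 2.4000, f(x_4) = 26.455623, coefficient = 2
x_5 = 2.7500, f(x_5) = 43.017238, coefficient = 1

I ≈ (0.350000/2) × 159.521631 = 27.916285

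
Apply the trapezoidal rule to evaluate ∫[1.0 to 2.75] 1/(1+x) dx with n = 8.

f(x) = 1/(1+x)
a = 1.0, b = 2.75, n = 8
h = (b - a)/n = 0.218750

Trapezoidal rule: (h/2)[f(x₀) + 2f(x₁) + 2f(x₂) + ... + f(xₙ)]

x_0 = 1.0000, f(x_0) = 0.500000, coefficient = 1
x_1 = 1.2188, f(x_1) = 0.450704, coefficient = 2
x_2 = 1.4375, f(x_2) = 0.410256, coefficient = 2
x_3 = 1.6562, f(x_3) = 0.376471, coefficient = 2
x_4 = 1.8750, f(x_4) = 0.347826, coefficient = 2
x_5 = 2.0938, f(x_5) = 0.323232, coefficient = 2
x_6 = 2.3125, f(x_6) = 0.301887, coefficient = 2
x_7 = 2.5312, f(x_7) = 0.283186, coefficient = 2
x_8 = 2.7500, f(x_8) = 0.266667, coefficient = 1

I ≈ (0.218750/2) × 5.753791 = 0.629321
Exact value: 0.628609
Error: 0.000712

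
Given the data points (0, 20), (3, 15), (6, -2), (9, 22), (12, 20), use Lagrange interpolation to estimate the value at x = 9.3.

Lagrange interpolation formula:
P(x) = Σ yᵢ × Lᵢ(x)
where Lᵢ(x) = Π_{j≠i} (x - xⱼ)/(xᵢ - xⱼ)

L_0(9.3) = (9.3 - 3)/(0 - 3) × (9.3 - 6)/(0 - 6) × (9.3 - 9)/(0 - 9) × (9.3 - 12)/(0 - 12) = -0.008663
L_1(9.3) = (9.3 - 0)/(3 - 0) × (9.3 - 6)/(3 - 6) × (9.3 - 9)/(3 - 9) × (9.3 - 12)/(3 - 12) = 0.051150
L_2(9.3) = (9.3 - 0)/(6 - 0) × (9.3 - 3)/(6 - 3) × (9.3 - 9)/(6 - 9) × (9.3 - 12)/(6 - 12) = -0.146475
L_3(9.3) = (9.3 - 0)/(9 - 0) × (9.3 - 3)/(9 - 3) × (9.3 - 6)/(9 - 6) × (9.3 - 12)/(9 - 12) = 1.074150
L_4(9.3) = (9.3 - 0)/(12 - 0) × (9.3 - 3)/(12 - 3) × (9.3 - 6)/(12 - 6) × (9.3 - 9)/(12 - 9) = 0.029838

P(9.3) = 20×L_0(9.3) + 15×L_1(9.3) + (-2)×L_2(9.3) + 22×L_3(9.3) + 20×L_4(9.3)
P(9.3) = 25.115000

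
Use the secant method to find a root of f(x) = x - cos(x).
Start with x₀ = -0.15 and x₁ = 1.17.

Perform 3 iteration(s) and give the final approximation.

f(x) = x - cos(x)
x₀ = -0.15, x₁ = 1.17

Secant formula: x_{n+1} = x_n - f(x_n)(x_n - x_{n-1})/(f(x_n) - f(x_{n-1}))

Iteration 1:
  f(-0.150000) = -1.138771
  f(1.170000) = 0.779848
  x_2 = 1.170000 - 0.779848×(1.170000 - (-0.150000))/(0.779848 - (-1.138771))
       = 0.633468
Iteration 2:
  f(1.170000) = 0.779848
  f(0.633468) = -0.172511
  x_3 = 0.633468 - (-0.172511)×(0.633468 - 1.170000)/(-0.172511 - 0.779848)
       = 0.730656
Iteration 3:
  f(0.633468) = -0.172511
  f(0.730656) = -0.014081
  x_4 = 0.730656 - (-0.014081)×(0.730656 - 0.633468)/(-0.014081 - (-0.172511))
       = 0.739294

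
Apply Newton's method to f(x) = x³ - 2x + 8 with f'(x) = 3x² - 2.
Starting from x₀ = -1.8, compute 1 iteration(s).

f(x) = x³ - 2x + 8
f'(x) = 3x² - 2
x₀ = -1.8

Newton-Raphson formula: x_{n+1} = x_n - f(x_n)/f'(x_n)

Iteration 1:
  f(-1.800000) = 5.768000
  f'(-1.800000) = 7.720000
  x_1 = -1.800000 - 5.768000/7.720000 = -2.547150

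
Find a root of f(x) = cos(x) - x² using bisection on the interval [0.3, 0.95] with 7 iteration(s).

f(x) = cos(x) - x²
Initial interval: [0.3, 0.95]

Iteration 1:
  c_1 = (0.300000 + 0.950000)/2 = 0.625000
  f(c_1) = f(0.625000) = 0.420338
  f(a) × f(c) ≥ 0, new interval: [0.625000, 0.950000]
Iteration 2:
  c_2 = (0.625000 + 0.950000)/2 = 0.787500
  f(c_2) = f(0.787500) = 0.085463
  f(a) × f(c) ≥ 0, new interval: [0.787500, 0.950000]
Iteration 3:
  c_3 = (0.787500 + 0.950000)/2 = 0.868750
  f(c_3) = f(0.868750) = -0.108945
  f(a) × f(c) < 0, new interval: [0.787500, 0.868750]
Iteration 4:
  c_4 = (0.787500 + 0.868750)/2 = 0.828125
  f(c_4) = f(0.828125) = -0.009533
  f(a) × f(c) < 0, new interval: [0.787500, 0.828125]
Iteration 5:
  c_5 = (0.787500 + 0.828125)/2 = 0.807813
  f(c_5) = f(0.807813) = 0.038520
  f(a) × f(c) ≥ 0, new interval: [0.807813, 0.828125]
Iteration 6:
  c_6 = (0.807813 + 0.828125)/2 = 0.817969
  f(c_6) = f(0.817969) = 0.014632
  f(a) × f(c) ≥ 0, new interval: [0.817969, 0.828125]
Iteration 7:
  c_7 = (0.817969 + 0.828125)/2 = 0.823047
  f(c_7) = f(0.823047) = 0.002584
  f(a) × f(c) ≥ 0, new interval: [0.823047, 0.828125]

After 7 iteration(s), the approximation is c_7 = 0.823047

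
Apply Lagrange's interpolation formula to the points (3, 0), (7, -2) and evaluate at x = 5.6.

Lagrange interpolation formula:
P(x) = Σ yᵢ × Lᵢ(x)
where Lᵢ(x) = Π_{j≠i} (x - xⱼ)/(xᵢ - xⱼ)

L_0(5.6) = (5.6 - 7)/(3 - 7) = 0.350000
L_1(5.6) = (5.6 - 3)/(7 - 3) = 0.650000

P(5.6) = 0×L_0(5.6) + (-2)×L_1(5.6)
P(5.6) = -1.300000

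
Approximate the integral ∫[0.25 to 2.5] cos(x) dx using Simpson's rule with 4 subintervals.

f(x) = cos(x)
a = 0.25, b = 2.5, n = 4
h = (b - a)/n = 0.562500

Simpson's rule: (h/3)[f(x₀) + 4f(x₁) + 2f(x₂) + ... + f(xₙ)]

x_0 = 0.2500, f(x_0) = 0.968912, coefficient = 1
x_1 = 0.8125, f(x_1) = 0.687686, coefficient = 4
x_2 = 1.3750, f(x_2) = 0.194548, coefficient = 2
x_3 = 1.9375, f(x_3) = -0.358540, coefficient = 4
x_4 = 2.5000, f(x_4) = -0.801144, coefficient = 1

I ≈ (0.562500/3) × 1.873446 = 0.351271
Exact value: 0.351068
Error: 0.000203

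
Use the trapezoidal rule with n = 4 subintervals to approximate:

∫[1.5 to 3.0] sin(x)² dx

f(x) = sin(x)²
a = 1.5, b = 3.0, n = 4
h = (b - a)/n = 0.375000

Trapezoidal rule: (h/2)[f(x₀) + 2f(x₁) + 2f(x₂) + ... + f(xₙ)]

x_0 = 1.5000, f(x_0) = 0.994996, coefficient = 1
x_1 = 1.8750, f(x_1) = 0.910280, coefficient = 2
x_2 = 2.2500, f(x_2) = 0.605398, coefficient = 2
x_3 = 2.6250, f(x_3) = 0.243957, coefficient = 2
x_4 = 3.0000, f(x_4) = 0.019915, coefficient = 1

I ≈ (0.375000/2) × 4.534181 = 0.850159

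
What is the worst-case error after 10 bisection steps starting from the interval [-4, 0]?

Bisection error bound: |error| ≤ (b-a)/2^n
|error| ≤ (0 - (-4))/2^10 = 4/2^10
|error| ≤ 0.0039062500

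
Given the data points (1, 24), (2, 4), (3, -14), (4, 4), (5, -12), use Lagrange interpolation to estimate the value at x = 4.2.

Lagrange interpolation formula:
P(x) = Σ yᵢ × Lᵢ(x)
where Lᵢ(x) = Π_{j≠i} (x - xⱼ)/(xᵢ - xⱼ)

L_0(4.2) = (4.2 - 2)/(1 - 2) × (4.2 - 3)/(1 - 3) × (4.2 - 4)/(1 - 4) × (4.2 - 5)/(1 - 5) = -0.017600
L_1(4.2) = (4.2 - 1)/(2 - 1) × (4.2 - 3)/(2 - 3) × (4.2 - 4)/(2 - 4) × (4.2 - 5)/(2 - 5) = 0.102400
L_2(4.2) = (4.2 - 1)/(3 - 1) × (4.2 - 2)/(3 - 2) × (4.2 - 4)/(3 - 4) × (4.2 - 5)/(3 - 5) = -0.281600
L_3(4.2) = (4.2 - 1)/(4 - 1) × (4.2 - 2)/(4 - 2) × (4.2 - 3)/(4 - 3) × (4.2 - 5)/(4 - 5) = 1.126400
L_4(4.2) = (4.2 - 1)/(5 - 1) × (4.2 - 2)/(5 - 2) × (4.2 - 3)/(5 - 3) × (4.2 - 4)/(5 - 4) = 0.070400

P(4.2) = 24×L_0(4.2) + 4×L_1(4.2) + (-14)×L_2(4.2) + 4×L_3(4.2) + (-12)×L_4(4.2)
P(4.2) = 7.590400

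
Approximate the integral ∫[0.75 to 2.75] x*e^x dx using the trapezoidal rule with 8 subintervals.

f(x) = x*e^x
a = 0.75, b = 2.75, n = 8
h = (b - a)/n = 0.250000

Trapezoidal rule: (h/2)[f(x₀) + 2f(x₁) + 2f(x₂) + ... + f(xₙ)]

x_0 = 0.7500, f(x_0) = 1.587750, coefficient = 1
x_1 = 1.0000, f(x_1) = 2.718282, coefficient = 2
x_2 = 1.2500, f(x_2) = 4.362929, coefficient = 2
x_3 = 1.5000, f(x_3) = 6.722534, coefficient = 2
x_4 = 1.7500, f(x_4) = 10.070555, coefficient = 2
x_5 = 2.0000, f(x_5) = 14.778112, coefficient = 2
x_6 = 2.2500, f(x_6) = 21.347406, coefficient = 2
x_7 = 2.5000, f(x_7) = 30.456235, coefficient = 2
x_8 = 2.7500, f(x_8) = 43.017238, coefficient = 1

I ≈ (0.250000/2) × 225.517091 = 28.189636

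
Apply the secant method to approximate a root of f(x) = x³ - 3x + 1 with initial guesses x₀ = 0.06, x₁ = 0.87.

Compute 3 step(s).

f(x) = x³ - 3x + 1
x₀ = 0.06, x₁ = 0.87

Secant formula: x_{n+1} = x_n - f(x_n)(x_n - x_{n-1})/(f(x_n) - f(x_{n-1}))

Iteration 1:
  f(0.060000) = 0.820216
  f(0.870000) = -0.951497
  x_2 = 0.870000 - (-0.951497)×(0.870000 - 0.060000)/(-0.951497 - 0.820216)
       = 0.434990
Iteration 2:
  f(0.870000) = -0.951497
  f(0.434990) = -0.222663
  x_3 = 0.434990 - (-0.222663)×(0.434990 - 0.870000)/(-0.222663 - (-0.951497))
       = 0.302092
Iteration 3:
  f(0.434990) = -0.222663
  f(0.302092) = 0.121293
  x_4 = 0.302092 - 0.121293×(0.302092 - 0.434990)/(0.121293 - (-0.222663))
       = 0.348957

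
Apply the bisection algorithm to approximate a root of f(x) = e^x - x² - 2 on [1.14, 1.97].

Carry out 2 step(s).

f(x) = e^x - x² - 2
Initial interval: [1.14, 1.97]

Iteration 1:
  c_1 = (1.140000 + 1.970000)/2 = 1.555000
  f(c_1) = f(1.555000) = 0.317062
  f(a) × f(c) < 0, new interval: [1.140000, 1.555000]
Iteration 2:
  c_2 = (1.140000 + 1.555000)/2 = 1.347500
  f(c_2) = f(1.347500) = 0.032038
  f(a) × f(c) < 0, new interval: [1.140000, 1.347500]

After 2 iteration(s), the approximation is c_2 = 1.347500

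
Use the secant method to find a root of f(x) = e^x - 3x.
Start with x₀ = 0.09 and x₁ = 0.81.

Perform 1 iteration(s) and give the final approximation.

f(x) = e^x - 3x
x₀ = 0.09, x₁ = 0.81

Secant formula: x_{n+1} = x_n - f(x_n)(x_n - x_{n-1})/(f(x_n) - f(x_{n-1}))

Iteration 1:
  f(0.090000) = 0.824174
  f(0.810000) = -0.182092
  x_2 = 0.810000 - (-0.182092)×(0.810000 - 0.090000)/(-0.182092 - 0.824174)
       = 0.679710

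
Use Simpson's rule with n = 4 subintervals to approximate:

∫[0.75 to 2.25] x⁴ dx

f(x) = x⁴
a = 0.75, b = 2.25, n = 4
h = (b - a)/n = 0.375000

Simpson's rule: (h/3)[f(x₀) + 4f(x₁) + 2f(x₂) + ... + f(xₙ)]

x_0 = 0.7500, f(x_0) = 0.316406, coefficient = 1
x_1 = 1.1250, f(x_1) = 1.601807, coefficient = 4
x_2 = 1.5000, f(x_2) = 5.062500, coefficient = 2
x_3 = 1.8750, f(x_3) = 12.359619, coefficient = 4
x_4 = 2.2500, f(x_4) = 25.628906, coefficient = 1

I ≈ (0.375000/3) × 91.916016 = 11.489502
Exact value: 11.485547
Error: 0.003955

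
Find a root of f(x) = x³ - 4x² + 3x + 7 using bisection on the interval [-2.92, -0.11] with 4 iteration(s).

f(x) = x³ - 4x² + 3x + 7
Initial interval: [-2.92, -0.11]

Iteration 1:
  c_1 = (-2.920000 + (-0.110000))/2 = -1.515000
  f(c_1) = f(-1.515000) = -10.203166
  f(a) × f(c) ≥ 0, new interval: [-1.515000, -0.110000]
Iteration 2:
  c_2 = (-1.515000 + (-0.110000))/2 = -0.812500
  f(c_2) = f(-0.812500) = 1.385498
  f(a) × f(c) < 0, new interval: [-1.515000, -0.812500]
Iteration 3:
  c_3 = (-1.515000 + (-0.812500))/2 = -1.163750
  f(c_3) = f(-1.163750) = -3.484589
  f(a) × f(c) ≥ 0, new interval: [-1.163750, -0.812500]
Iteration 4:
  c_4 = (-1.163750 + (-0.812500))/2 = -0.988125
  f(c_4) = f(-0.988125) = -0.834735
  f(a) × f(c) ≥ 0, new interval: [-0.988125, -0.812500]

After 4 iteration(s), the approximation is c_4 = -0.988125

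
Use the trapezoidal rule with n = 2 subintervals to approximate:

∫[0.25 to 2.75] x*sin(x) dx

f(x) = x*sin(x)
a = 0.25, b = 2.75, n = 2
h = (b - a)/n = 1.250000

Trapezoidal rule: (h/2)[f(x₀) + 2f(x₁) + 2f(x₂) + ... + f(xₙ)]

x_0 = 0.2500, f(x_0) = 0.061851, coefficient = 1
x_1 = 1.5000, f(x_1) = 1.496242, coefficient = 2
x_2 = 2.7500, f(x_2) = 1.049568, coefficient = 1

I ≈ (1.250000/2) × 4.103904 = 2.564940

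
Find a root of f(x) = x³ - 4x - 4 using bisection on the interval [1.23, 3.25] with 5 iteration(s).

f(x) = x³ - 4x - 4
Initial interval: [1.23, 3.25]

Iteration 1:
  c_1 = (1.230000 + 3.250000)/2 = 2.240000
  f(c_1) = f(2.240000) = -1.720576
  f(a) × f(c) ≥ 0, new interval: [2.240000, 3.250000]
Iteration 2:
  c_2 = (2.240000 + 3.250000)/2 = 2.745000
  f(c_2) = f(2.745000) = 5.703644
  f(a) × f(c) < 0, new interval: [2.240000, 2.745000]
Iteration 3:
  c_3 = (2.240000 + 2.745000)/2 = 2.492500
  f(c_3) = f(2.492500) = 1.514796
  f(a) × f(c) < 0, new interval: [2.240000, 2.492500]
Iteration 4:
  c_4 = (2.240000 + 2.492500)/2 = 2.366250
  f(c_4) = f(2.366250) = -0.216037
  f(a) × f(c) ≥ 0, new interval: [2.366250, 2.492500]
Iteration 5:
  c_5 = (2.366250 + 2.492500)/2 = 2.429375
  f(c_5) = f(2.429375) = 0.620338
  f(a) × f(c) < 0, new interval: [2.366250, 2.429375]

After 5 iteration(s), the approximation is c_5 = 2.429375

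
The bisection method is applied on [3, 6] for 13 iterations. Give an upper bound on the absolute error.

Bisection error bound: |error| ≤ (b-a)/2^n
|error| ≤ (6 - 3)/2^13 = 3/2^13
|error| ≤ 0.0003662109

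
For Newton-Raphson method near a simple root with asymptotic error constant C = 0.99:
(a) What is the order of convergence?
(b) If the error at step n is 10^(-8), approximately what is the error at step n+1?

(a) Newton-Raphson has quadratic (order 2) convergence near simple roots.
    This means |e_{n+1}| ≈ C|e_n|².

(b) With |e_n| = 10^(-8) and C = 0.99:
    |e_{n+1}| ≈ 0.99 × (10^(-8))² = 0.99 × 10^(-16)

(a) 2 (quadratic); (b) |e_{n+1}| ≈ 9.900e-17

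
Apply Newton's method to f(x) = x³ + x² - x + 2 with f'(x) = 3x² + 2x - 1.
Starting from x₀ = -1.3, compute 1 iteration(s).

f(x) = x³ + x² - x + 2
f'(x) = 3x² + 2x - 1
x₀ = -1.3

Newton-Raphson formula: x_{n+1} = x_n - f(x_n)/f'(x_n)

Iteration 1:
  f(-1.300000) = 2.793000
  f'(-1.300000) = 1.470000
  x_1 = -1.300000 - 2.793000/1.470000 = -3.200000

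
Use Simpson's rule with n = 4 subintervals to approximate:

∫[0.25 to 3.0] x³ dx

f(x) = x³
a = 0.25, b = 3.0, n = 4
h = (b - a)/n = 0.687500

Simpson's rule: (h/3)[f(x₀) + 4f(x₁) + 2f(x₂) + ... + f(xₙ)]

x_0 = 0.2500, f(x_0) = 0.015625, coefficient = 1
x_1 = 0.9375, f(x_1) = 0.823975, coefficient = 4
x_2 = 1.6250, f(x_2) = 4.291016, coefficient = 2
x_3 = 2.3125, f(x_3) = 12.366455, coefficient = 4
x_4 = 3.0000, f(x_4) = 27.000000, coefficient = 1

I ≈ (0.687500/3) × 88.359375 = 20.249023
Exact value: 20.249023
Error: 0.000000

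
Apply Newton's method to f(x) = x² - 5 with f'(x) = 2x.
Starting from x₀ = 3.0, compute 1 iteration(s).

f(x) = x² - 5
f'(x) = 2x
x₀ = 3.0

Newton-Raphson formula: x_{n+1} = x_n - f(x_n)/f'(x_n)

Iteration 1:
  f(3.000000) = 4.000000
  f'(3.000000) = 6.000000
  x_1 = 3.000000 - 4.000000/6.000000 = 2.333333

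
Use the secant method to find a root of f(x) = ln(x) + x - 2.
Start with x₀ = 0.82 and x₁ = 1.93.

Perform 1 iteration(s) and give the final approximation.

f(x) = ln(x) + x - 2
x₀ = 0.82, x₁ = 1.93

Secant formula: x_{n+1} = x_n - f(x_n)(x_n - x_{n-1})/(f(x_n) - f(x_{n-1}))

Iteration 1:
  f(0.820000) = -1.378451
  f(1.930000) = 0.587520
  x_2 = 1.930000 - 0.587520×(1.930000 - 0.820000)/(0.587520 - (-1.378451))
       = 1.598282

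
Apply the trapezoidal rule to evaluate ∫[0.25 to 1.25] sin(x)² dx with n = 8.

f(x) = sin(x)²
a = 0.25, b = 1.25, n = 8
h = (b - a)/n = 0.125000

Trapezoidal rule: (h/2)[f(x₀) + 2f(x₁) + 2f(x₂) + ... + f(xₙ)]

x_0 = 0.2500, f(x_0) = 0.061209, coefficient = 1
x_1 = 0.3750, f(x_1) = 0.134156, coefficient = 2
x_2 = 0.5000, f(x_2) = 0.229849, coefficient = 2
x_3 = 0.6250, f(x_3) = 0.342339, coefficient = 2
x_4 = 0.7500, f(x_4) = 0.464631, coefficient = 2
x_5 = 0.8750, f(x_5) = 0.589123, coefficient = 2
x_6 = 1.0000, f(x_6) = 0.708073, coefficient = 2
x_7 = 1.1250, f(x_7) = 0.814087, coefficient = 2
x_8 = 1.2500, f(x_8) = 0.900572, coefficient = 1

I ≈ (0.125000/2) × 7.526296 = 0.470394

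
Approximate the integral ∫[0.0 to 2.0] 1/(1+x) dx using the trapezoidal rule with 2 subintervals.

f(x) = 1/(1+x)
a = 0.0, b = 2.0, n = 2
h = (b - a)/n = 1.000000

Trapezoidal rule: (h/2)[f(x₀) + 2f(x₁) + 2f(x₂) + ... + f(xₙ)]

x_0 = 0.0000, f(x_0) = 1.000000, coefficient = 1
x_1 = 1.0000, f(x_1) = 0.500000, coefficient = 2
x_2 = 2.0000, f(x_2) = 0.333333, coefficient = 1

I ≈ (1.000000/2) × 2.333333 = 1.166667
Exact value: 1.098612
Error: 0.068054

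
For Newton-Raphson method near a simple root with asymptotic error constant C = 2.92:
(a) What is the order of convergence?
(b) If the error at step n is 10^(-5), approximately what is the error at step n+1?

(a) Newton-Raphson has quadratic (order 2) convergence near simple roots.
    This means |e_{n+1}| ≈ C|e_n|².

(b) With |e_n| = 10^(-5) and C = 2.92:
    |e_{n+1}| ≈ 2.92 × (10^(-5))² = 2.92 × 10^(-10)

(a) 2 (quadratic); (b) |e_{n+1}| ≈ 2.920e-10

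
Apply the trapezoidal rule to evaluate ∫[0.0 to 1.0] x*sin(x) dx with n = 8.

f(x) = x*sin(x)
a = 0.0, b = 1.0, n = 8
h = (b - a)/n = 0.125000

Trapezoidal rule: (h/2)[f(x₀) + 2f(x₁) + 2f(x₂) + ... + f(xₙ)]

x_0 = 0.0000, f(x_0) = 0.000000, coefficient = 1
x_1 = 0.1250, f(x_1) = 0.015584, coefficient = 2
x_2 = 0.2500, f(x_2) = 0.061851, coefficient = 2
x_3 = 0.3750, f(x_3) = 0.137352, coefficient = 2
x_4 = 0.5000, f(x_4) = 0.239713, coefficient = 2
x_5 = 0.6250, f(x_5) = 0.365686, coefficient = 2
x_6 = 0.7500, f(x_6) = 0.511229, coefficient = 2
x_7 = 0.8750, f(x_7) = 0.671601, coefficient = 2
x_8 = 1.0000, f(x_8) = 0.841471, coefficient = 1

I ≈ (0.125000/2) × 4.847502 = 0.302969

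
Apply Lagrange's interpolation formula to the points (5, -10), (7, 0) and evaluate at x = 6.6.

Lagrange interpolation formula:
P(x) = Σ yᵢ × Lᵢ(x)
where Lᵢ(x) = Π_{j≠i} (x - xⱼ)/(xᵢ - xⱼ)

L_0(6.6) = (6.6 - 7)/(5 - 7) = 0.200000
L_1(6.6) = (6.6 - 5)/(7 - 5) = 0.800000

P(6.6) = (-10)×L_0(6.6) + 0×L_1(6.6)
P(6.6) = -2.000000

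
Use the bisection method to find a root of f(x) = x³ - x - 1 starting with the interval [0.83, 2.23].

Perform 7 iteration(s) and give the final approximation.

f(x) = x³ - x - 1
Initial interval: [0.83, 2.23]

Iteration 1:
  c_1 = (0.830000 + 2.230000)/2 = 1.530000
  f(c_1) = f(1.530000) = 1.051577
  f(a) × f(c) < 0, new interval: [0.830000, 1.530000]
Iteration 2:
  c_2 = (0.830000 + 1.530000)/2 = 1.180000
  f(c_2) = f(1.180000) = -0.536968
  f(a) × f(c) ≥ 0, new interval: [1.180000, 1.530000]
Iteration 3:
  c_3 = (1.180000 + 1.530000)/2 = 1.355000
  f(c_3) = f(1.355000) = 0.132814
  f(a) × f(c) < 0, new interval: [1.180000, 1.355000]
Iteration 4:
  c_4 = (1.180000 + 1.355000)/2 = 1.267500
  f(c_4) = f(1.267500) = -0.231190
  f(a) × f(c) ≥ 0, new interval: [1.267500, 1.355000]
Iteration 5:
  c_5 = (1.267500 + 1.355000)/2 = 1.311250
  f(c_5) = f(1.311250) = -0.056717
  f(a) × f(c) ≥ 0, new interval: [1.311250, 1.355000]
Iteration 6:
  c_6 = (1.311250 + 1.355000)/2 = 1.333125
  f(c_6) = f(1.333125) = 0.036134
  f(a) × f(c) < 0, new interval: [1.311250, 1.333125]
Iteration 7:
  c_7 = (1.311250 + 1.333125)/2 = 1.322188
  f(c_7) = f(1.322188) = -0.010766
  f(a) × f(c) ≥ 0, new interval: [1.322188, 1.333125]

After 7 iteration(s), the approximation is c_7 = 1.322188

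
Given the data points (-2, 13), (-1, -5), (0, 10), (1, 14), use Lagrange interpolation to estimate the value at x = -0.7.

Lagrange interpolation formula:
P(x) = Σ yᵢ × Lᵢ(x)
where Lᵢ(x) = Π_{j≠i} (x - xⱼ)/(xᵢ - xⱼ)

L_0(-0.7) = (-0.7 - (-1))/(-2 - (-1)) × (-0.7 - 0)/(-2 - 0) × (-0.7 - 1)/(-2 - 1) = -0.059500
L_1(-0.7) = (-0.7 - (-2))/(-1 - (-2)) × (-0.7 - 0)/(-1 - 0) × (-0.7 - 1)/(-1 - 1) = 0.773500
L_2(-0.7) = (-0.7 - (-2))/(0 - (-2)) × (-0.7 - (-1))/(0 - (-1)) × (-0.7 - 1)/(0 - 1) = 0.331500
L_3(-0.7) = (-0.7 - (-2))/(1 - (-2)) × (-0.7 - (-1))/(1 - (-1)) × (-0.7 - 0)/(1 - 0) = -0.045500

P(-0.7) = 13×L_0(-0.7) + (-5)×L_1(-0.7) + 10×L_2(-0.7) + 14×L_3(-0.7)
P(-0.7) = -1.963000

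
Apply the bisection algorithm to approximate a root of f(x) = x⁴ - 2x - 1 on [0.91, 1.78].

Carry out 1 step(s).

f(x) = x⁴ - 2x - 1
Initial interval: [0.91, 1.78]

Iteration 1:
  c_1 = (0.910000 + 1.780000)/2 = 1.345000
  f(c_1) = f(1.345000) = -0.417429
  f(a) × f(c) ≥ 0, new interval: [1.345000, 1.780000]

After 1 iteration(s), the approximation is c_1 = 1.345000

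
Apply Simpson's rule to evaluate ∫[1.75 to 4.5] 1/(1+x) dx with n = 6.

f(x) = 1/(1+x)
a = 1.75, b = 4.5, n = 6
h = (b - a)/n = 0.458333

Simpson's rule: (h/3)[f(x₀) + 4f(x₁) + 2f(x₂) + ... + f(xₙ)]

x_0 = 1.7500, f(x_0) = 0.363636, coefficient = 1
x_1 = 2.2083, f(x_1) = 0.311688, coefficient = 4
x_2 = 2.6667, f(x_2) = 0.272727, coefficient = 2
x_3 = 3.1250, f(x_3) = 0.242424, coefficient = 4
x_4 = 3.5833, f(x_4) = 0.218182, coefficient = 2
x_5 = 4.0417, f(x_5) = 0.198347, coefficient = 4
x_6 = 4.5000, f(x_6) = 0.181818, coefficient = 1

I ≈ (0.458333/3) × 4.537111 = 0.693170
Exact value: 0.693147
Error: 0.000023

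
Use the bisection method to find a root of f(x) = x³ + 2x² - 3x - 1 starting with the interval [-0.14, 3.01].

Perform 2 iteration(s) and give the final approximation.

f(x) = x³ + 2x² - 3x - 1
Initial interval: [-0.14, 3.01]

Iteration 1:
  c_1 = (-0.140000 + 3.010000)/2 = 1.435000
  f(c_1) = f(1.435000) = 1.768438
  f(a) × f(c) < 0, new interval: [-0.140000, 1.435000]
Iteration 2:
  c_2 = (-0.140000 + 1.435000)/2 = 0.647500
  f(c_2) = f(0.647500) = -1.832519
  f(a) × f(c) ≥ 0, new interval: [0.647500, 1.435000]

After 2 iteration(s), the approximation is c_2 = 0.647500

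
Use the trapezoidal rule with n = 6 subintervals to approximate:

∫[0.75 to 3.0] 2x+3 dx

f(x) = 2x+3
a = 0.75, b = 3.0, n = 6
h = (b - a)/n = 0.375000

Trapezoidal rule: (h/2)[f(x₀) + 2f(x₁) + 2f(x₂) + ... + f(xₙ)]

x_0 = 0.7500, f(x_0) = 4.500000, coefficient = 1
x_1 = 1.1250, f(x_1) = 5.250000, coefficient = 2
x_2 = 1.5000, f(x_2) = 6.000000, coefficient = 2
x_3 = 1.8750, f(x_3) = 6.750000, coefficient = 2
x_4 = 2.2500, f(x_4) = 7.500000, coefficient = 2
x_5 = 2.6250, f(x_5) = 8.250000, coefficient = 2
x_6 = 3.0000, f(x_6) = 9.000000, coefficient = 1

I ≈ (0.375000/2) × 81.000000 = 15.187500
Exact value: 15.187500
Error: 0.000000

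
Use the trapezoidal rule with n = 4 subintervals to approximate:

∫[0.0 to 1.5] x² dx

f(x) = x²
a = 0.0, b = 1.5, n = 4
h = (b - a)/n = 0.375000

Trapezoidal rule: (h/2)[f(x₀) + 2f(x₁) + 2f(x₂) + ... + f(xₙ)]

x_0 = 0.0000, f(x_0) = 0.000000, coefficient = 1
x_1 = 0.3750, f(x_1) = 0.140625, coefficient = 2
x_2 = 0.7500, f(x_2) = 0.562500, coefficient = 2
x_3 = 1.1250, f(x_3) = 1.265625, coefficient = 2
x_4 = 1.5000, f(x_4) = 2.250000, coefficient = 1

I ≈ (0.375000/2) × 6.187500 = 1.160156
Exact value: 1.125000
Error: 0.035156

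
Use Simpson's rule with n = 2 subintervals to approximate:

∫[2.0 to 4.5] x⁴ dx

f(x) = x⁴
a = 2.0, b = 4.5, n = 2
h = (b - a)/n = 1.250000

Simpson's rule: (h/3)[f(x₀) + 4f(x₁) + 2f(x₂) + ... + f(xₙ)]

x_0 = 2.0000, f(x_0) = 16.000000, coefficient = 1
x_1 = 3.2500, f(x_1) = 111.566406, coefficient = 4
x_2 = 4.5000, f(x_2) = 410.062500, coefficient = 1

I ≈ (1.250000/3) × 872.328125 = 363.470052
Exact value: 362.656250
Error: 0.813802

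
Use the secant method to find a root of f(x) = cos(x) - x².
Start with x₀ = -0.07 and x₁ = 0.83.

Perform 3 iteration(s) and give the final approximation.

f(x) = cos(x) - x²
x₀ = -0.07, x₁ = 0.83

Secant formula: x_{n+1} = x_n - f(x_n)(x_n - x_{n-1})/(f(x_n) - f(x_{n-1}))

Iteration 1:
  f(-0.070000) = 0.992651
  f(0.830000) = -0.014024
  x_2 = 0.830000 - (-0.014024)×(0.830000 - (-0.070000))/(-0.014024 - 0.992651)
       = 0.817462
Iteration 2:
  f(0.830000) = -0.014024
  f(0.817462) = 0.015831
  x_3 = 0.817462 - 0.015831×(0.817462 - 0.830000)/(0.015831 - (-0.014024))
       = 0.824110
Iteration 3:
  f(0.817462) = 0.015831
  f(0.824110) = 0.000052
  x_4 = 0.824110 - 0.000052×(0.824110 - 0.817462)/(0.000052 - 0.015831)
       = 0.824132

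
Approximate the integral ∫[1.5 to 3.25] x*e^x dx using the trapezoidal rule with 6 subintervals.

f(x) = x*e^x
a = 1.5, b = 3.25, n = 6
h = (b - a)/n = 0.291667

Trapezoidal rule: (h/2)[f(x₀) + 2f(x₁) + 2f(x₂) + ... + f(xₙ)]

x_0 = 1.5000, f(x_0) = 6.722534, coefficient = 1
x_1 = 1.7917, f(x_1) = 10.749002, coefficient = 2
x_2 = 2.0833, f(x_2) = 16.731656, coefficient = 2
x_3 = 2.3750, f(x_3) = 25.533656, coefficient = 2
x_4 = 2.6667, f(x_4) = 38.378443, coefficient = 2
x_5 = 2.9583, f(x_5) = 56.994763, coefficient = 2
x_6 = 3.2500, f(x_6) = 83.818605, coefficient = 1

I ≈ (0.291667/2) × 387.316179 = 56.483609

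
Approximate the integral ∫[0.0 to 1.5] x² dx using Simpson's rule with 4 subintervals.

f(x) = x²
a = 0.0, b = 1.5, n = 4
h = (b - a)/n = 0.375000

Simpson's rule: (h/3)[f(x₀) + 4f(x₁) + 2f(x₂) + ... + f(xₙ)]

x_0 = 0.0000, f(x_0) = 0.000000, coefficient = 1
x_1 = 0.3750, f(x_1) = 0.140625, coefficient = 4
x_2 = 0.7500, f(x_2) = 0.562500, coefficient = 2
x_3 = 1.1250, f(x_3) = 1.265625, coefficient = 4
x_4 = 1.5000, f(x_4) = 2.250000, coefficient = 1

I ≈ (0.375000/3) × 9.000000 = 1.125000
Exact value: 1.125000
Error: 0.000000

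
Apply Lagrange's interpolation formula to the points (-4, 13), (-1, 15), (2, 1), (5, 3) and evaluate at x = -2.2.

Lagrange interpolation formula:
P(x) = Σ yᵢ × Lᵢ(x)
where Lᵢ(x) = Π_{j≠i} (x - xⱼ)/(xᵢ - xⱼ)

L_0(-2.2) = (-2.2 - (-1))/(-4 - (-1)) × (-2.2 - 2)/(-4 - 2) × (-2.2 - 5)/(-4 - 5) = 0.224000
L_1(-2.2) = (-2.2 - (-4))/(-1 - (-4)) × (-2.2 - 2)/(-1 - 2) × (-2.2 - 5)/(-1 - 5) = 1.008000
L_2(-2.2) = (-2.2 - (-4))/(2 - (-4)) × (-2.2 - (-1))/(2 - (-1)) × (-2.2 - 5)/(2 - 5) = -0.288000
L_3(-2.2) = (-2.2 - (-4))/(5 - (-4)) × (-2.2 - (-1))/(5 - (-1)) × (-2.2 - 2)/(5 - 2) = 0.056000

P(-2.2) = 13×L_0(-2.2) + 15×L_1(-2.2) + 1×L_2(-2.2) + 3×L_3(-2.2)
P(-2.2) = 17.912000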